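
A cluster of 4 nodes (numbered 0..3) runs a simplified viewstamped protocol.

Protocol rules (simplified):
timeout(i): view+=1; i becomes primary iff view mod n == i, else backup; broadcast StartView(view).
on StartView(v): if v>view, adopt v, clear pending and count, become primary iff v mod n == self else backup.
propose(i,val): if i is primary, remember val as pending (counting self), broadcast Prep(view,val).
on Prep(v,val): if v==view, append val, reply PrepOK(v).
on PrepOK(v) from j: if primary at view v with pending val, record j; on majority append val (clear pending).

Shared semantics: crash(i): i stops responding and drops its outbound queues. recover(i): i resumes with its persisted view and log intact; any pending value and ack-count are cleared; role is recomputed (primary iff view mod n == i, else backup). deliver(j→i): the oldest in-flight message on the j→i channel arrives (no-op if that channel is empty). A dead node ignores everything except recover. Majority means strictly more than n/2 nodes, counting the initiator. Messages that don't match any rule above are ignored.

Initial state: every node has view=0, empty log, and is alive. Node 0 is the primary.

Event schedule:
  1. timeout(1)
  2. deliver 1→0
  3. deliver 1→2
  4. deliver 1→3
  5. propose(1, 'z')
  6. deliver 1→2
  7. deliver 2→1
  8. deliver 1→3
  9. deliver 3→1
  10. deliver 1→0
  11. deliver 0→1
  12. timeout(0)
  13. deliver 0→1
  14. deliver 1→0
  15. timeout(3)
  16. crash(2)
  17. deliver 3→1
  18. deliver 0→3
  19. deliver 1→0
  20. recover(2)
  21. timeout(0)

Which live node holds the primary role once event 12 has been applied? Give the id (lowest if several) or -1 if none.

[1] timeout(1) → N1(prim v1 [-])
[2] deliver 1→0 → N0(back v1 [-])
[3] deliver 1→2 → N2(back v1 [-])
[4] deliver 1→3 → N3(back v1 [-])
[5] propose(1,'z') → ∅
[6] deliver 1→2 → N2(back v1 [z])
[7] deliver 2→1 → ∅
[8] deliver 1→3 → N3(back v1 [z])
[9] deliver 3→1 → N1(prim v1 [z])
[10] deliver 1→0 → N0(back v1 [z])
[11] deliver 0→1 → ∅
[12] timeout(0) → N0(back v2 [z])

1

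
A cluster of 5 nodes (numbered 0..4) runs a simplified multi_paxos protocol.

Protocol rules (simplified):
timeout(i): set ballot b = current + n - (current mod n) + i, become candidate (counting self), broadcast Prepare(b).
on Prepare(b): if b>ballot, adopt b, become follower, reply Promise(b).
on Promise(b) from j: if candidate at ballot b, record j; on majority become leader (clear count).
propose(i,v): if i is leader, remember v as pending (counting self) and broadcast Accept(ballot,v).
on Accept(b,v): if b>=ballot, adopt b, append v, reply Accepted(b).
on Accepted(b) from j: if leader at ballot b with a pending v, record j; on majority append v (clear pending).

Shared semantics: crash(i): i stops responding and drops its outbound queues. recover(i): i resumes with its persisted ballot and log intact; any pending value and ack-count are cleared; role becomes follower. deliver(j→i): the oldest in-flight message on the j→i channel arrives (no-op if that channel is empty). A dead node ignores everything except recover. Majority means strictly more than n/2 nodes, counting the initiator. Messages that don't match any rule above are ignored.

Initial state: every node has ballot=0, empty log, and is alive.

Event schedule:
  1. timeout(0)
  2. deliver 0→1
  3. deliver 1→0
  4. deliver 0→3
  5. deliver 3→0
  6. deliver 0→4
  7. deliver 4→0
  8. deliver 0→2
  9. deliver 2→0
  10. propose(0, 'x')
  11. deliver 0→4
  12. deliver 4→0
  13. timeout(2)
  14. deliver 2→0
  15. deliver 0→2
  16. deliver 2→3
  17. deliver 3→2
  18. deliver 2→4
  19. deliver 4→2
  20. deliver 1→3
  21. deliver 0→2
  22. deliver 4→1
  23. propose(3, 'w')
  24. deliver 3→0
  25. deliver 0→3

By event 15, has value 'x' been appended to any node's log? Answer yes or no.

yes

step 1 timeout(0): 0={cand,b=5,log=-}
step 2 deliver 0→1: 1={foll,b=5,log=-}
step 3 deliver 1→0: —
step 4 deliver 0→3: 3={foll,b=5,log=-}
step 5 deliver 3→0: 0={lead,b=5,log=-}
step 6 deliver 0→4: 4={foll,b=5,log=-}
step 7 deliver 4→0: —
step 8 deliver 0→2: 2={foll,b=5,log=-}
step 9 deliver 2→0: —
step 10 propose(0,'x'): —
step 11 deliver 0→4: 4={foll,b=5,log=x}
step 12 deliver 4→0: —
step 13 timeout(2): 2={cand,b=12,log=-}
step 14 deliver 2→0: 0={foll,b=12,log=-}
step 15 deliver 0→2: —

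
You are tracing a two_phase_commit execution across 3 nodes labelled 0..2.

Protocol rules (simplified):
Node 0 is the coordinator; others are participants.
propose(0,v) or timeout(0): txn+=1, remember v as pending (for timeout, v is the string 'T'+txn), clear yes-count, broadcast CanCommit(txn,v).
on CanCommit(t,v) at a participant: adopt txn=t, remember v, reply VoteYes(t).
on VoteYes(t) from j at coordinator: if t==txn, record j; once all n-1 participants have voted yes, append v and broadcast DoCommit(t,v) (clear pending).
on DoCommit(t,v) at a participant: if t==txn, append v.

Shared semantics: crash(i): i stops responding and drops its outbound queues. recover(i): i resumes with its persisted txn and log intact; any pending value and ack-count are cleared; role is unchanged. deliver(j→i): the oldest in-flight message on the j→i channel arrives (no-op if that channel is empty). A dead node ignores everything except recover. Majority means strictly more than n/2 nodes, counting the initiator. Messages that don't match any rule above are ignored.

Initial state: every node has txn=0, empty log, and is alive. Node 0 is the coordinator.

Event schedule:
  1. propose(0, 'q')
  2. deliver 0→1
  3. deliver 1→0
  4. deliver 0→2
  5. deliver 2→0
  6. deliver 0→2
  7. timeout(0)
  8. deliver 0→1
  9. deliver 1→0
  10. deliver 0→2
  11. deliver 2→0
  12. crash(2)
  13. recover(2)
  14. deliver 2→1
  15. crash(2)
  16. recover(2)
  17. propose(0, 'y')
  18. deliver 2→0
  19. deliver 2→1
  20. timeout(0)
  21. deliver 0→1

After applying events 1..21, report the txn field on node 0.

4

1. propose(0,'q'):  <0:coor t1 ->
2. deliver 0→1:  <1:part t1 ->
3. deliver 1→0:  nop
4. deliver 0→2:  <2:part t1 ->
5. deliver 2→0:  <0:coor t1 q>
6. deliver 0→2:  <2:part t1 q>
7. timeout(0):  <0:coor t2 q>
8. deliver 0→1:  <1:part t1 q>
9. deliver 1→0:  nop
10. deliver 0→2:  <2:part t2 q>
11. deliver 2→0:  nop
12. crash(2):  <2:✗part t2 q>
13. recover(2):  <2:part t2 q>
14. deliver 2→1:  nop
15. crash(2):  <2:✗part t2 q>
16. recover(2):  <2:part t2 q>
17. propose(0,'y'):  <0:coor t3 q>
18. deliver 2→0:  nop
19. deliver 2→1:  nop
20. timeout(0):  <0:coor t4 q>
21. deliver 0→1:  <1:part t2 q>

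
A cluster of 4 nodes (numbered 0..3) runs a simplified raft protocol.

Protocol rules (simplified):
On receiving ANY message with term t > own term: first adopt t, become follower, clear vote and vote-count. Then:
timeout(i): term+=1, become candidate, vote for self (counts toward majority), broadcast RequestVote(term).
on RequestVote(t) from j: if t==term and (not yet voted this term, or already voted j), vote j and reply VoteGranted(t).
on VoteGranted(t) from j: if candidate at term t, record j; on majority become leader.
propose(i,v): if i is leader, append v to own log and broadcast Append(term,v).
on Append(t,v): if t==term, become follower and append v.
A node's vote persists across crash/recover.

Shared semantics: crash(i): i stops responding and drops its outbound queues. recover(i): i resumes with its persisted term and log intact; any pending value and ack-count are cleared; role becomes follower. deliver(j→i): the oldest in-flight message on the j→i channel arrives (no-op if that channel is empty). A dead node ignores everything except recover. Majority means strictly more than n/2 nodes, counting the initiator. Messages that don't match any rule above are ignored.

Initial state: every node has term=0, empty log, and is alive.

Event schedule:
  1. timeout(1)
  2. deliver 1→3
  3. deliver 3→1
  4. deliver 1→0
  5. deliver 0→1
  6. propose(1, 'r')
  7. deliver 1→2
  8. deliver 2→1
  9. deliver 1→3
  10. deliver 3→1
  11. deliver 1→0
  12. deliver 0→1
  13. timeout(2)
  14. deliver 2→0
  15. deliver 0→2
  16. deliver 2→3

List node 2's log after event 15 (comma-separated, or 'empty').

step 1 timeout(1): 1={cand,t=1,log=-}
step 2 deliver 1→3: 3={foll,t=1,log=-}
step 3 deliver 3→1: —
step 4 deliver 1→0: 0={foll,t=1,log=-}
step 5 deliver 0→1: 1={lead,t=1,log=-}
step 6 propose(1,'r'): 1={lead,t=1,log=r}
step 7 deliver 1→2: 2={foll,t=1,log=-}
step 8 deliver 2→1: —
step 9 deliver 1→3: 3={foll,t=1,log=r}
step 10 deliver 3→1: —
step 11 deliver 1→0: 0={foll,t=1,log=r}
step 12 deliver 0→1: —
step 13 timeout(2): 2={cand,t=2,log=-}
step 14 deliver 2→0: 0={foll,t=2,log=r}
step 15 deliver 0→2: —

empty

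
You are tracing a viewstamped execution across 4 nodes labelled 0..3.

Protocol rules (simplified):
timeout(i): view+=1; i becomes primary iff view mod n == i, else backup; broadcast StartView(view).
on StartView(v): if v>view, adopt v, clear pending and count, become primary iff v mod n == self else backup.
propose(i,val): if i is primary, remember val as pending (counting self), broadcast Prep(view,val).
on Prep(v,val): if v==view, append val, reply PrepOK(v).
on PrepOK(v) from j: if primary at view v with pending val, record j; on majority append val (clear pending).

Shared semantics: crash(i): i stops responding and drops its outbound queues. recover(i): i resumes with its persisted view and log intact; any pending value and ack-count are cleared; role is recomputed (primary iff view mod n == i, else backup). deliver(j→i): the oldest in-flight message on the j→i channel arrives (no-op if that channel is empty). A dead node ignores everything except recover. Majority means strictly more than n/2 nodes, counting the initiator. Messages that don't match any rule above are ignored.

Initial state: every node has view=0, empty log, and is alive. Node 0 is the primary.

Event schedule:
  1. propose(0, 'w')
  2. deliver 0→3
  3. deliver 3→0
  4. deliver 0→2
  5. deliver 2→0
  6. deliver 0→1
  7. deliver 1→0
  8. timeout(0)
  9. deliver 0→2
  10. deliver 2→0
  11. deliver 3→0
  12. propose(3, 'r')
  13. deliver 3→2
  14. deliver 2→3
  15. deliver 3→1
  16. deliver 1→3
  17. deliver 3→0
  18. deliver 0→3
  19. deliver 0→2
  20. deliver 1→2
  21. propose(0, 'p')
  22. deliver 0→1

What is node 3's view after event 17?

0

after 1 — propose(0,'w'): ·
after 2 — deliver 0→3: n3:back/v0/[w]
after 3 — deliver 3→0: ·
after 4 — deliver 0→2: n2:back/v0/[w]
after 5 — deliver 2→0: n0:prim/v0/[w]
after 6 — deliver 0→1: n1:back/v0/[w]
after 7 — deliver 1→0: ·
after 8 — timeout(0): n0:back/v1/[w]
after 9 — deliver 0→2: n2:back/v1/[w]
after 10 — deliver 2→0: ·
after 11 — deliver 3→0: ·
after 12 — propose(3,'r'): ·
after 13 — deliver 3→2: ·
after 14 — deliver 2→3: ·
after 15 — deliver 3→1: ·
after 16 — deliver 1→3: ·
after 17 — deliver 3→0: ·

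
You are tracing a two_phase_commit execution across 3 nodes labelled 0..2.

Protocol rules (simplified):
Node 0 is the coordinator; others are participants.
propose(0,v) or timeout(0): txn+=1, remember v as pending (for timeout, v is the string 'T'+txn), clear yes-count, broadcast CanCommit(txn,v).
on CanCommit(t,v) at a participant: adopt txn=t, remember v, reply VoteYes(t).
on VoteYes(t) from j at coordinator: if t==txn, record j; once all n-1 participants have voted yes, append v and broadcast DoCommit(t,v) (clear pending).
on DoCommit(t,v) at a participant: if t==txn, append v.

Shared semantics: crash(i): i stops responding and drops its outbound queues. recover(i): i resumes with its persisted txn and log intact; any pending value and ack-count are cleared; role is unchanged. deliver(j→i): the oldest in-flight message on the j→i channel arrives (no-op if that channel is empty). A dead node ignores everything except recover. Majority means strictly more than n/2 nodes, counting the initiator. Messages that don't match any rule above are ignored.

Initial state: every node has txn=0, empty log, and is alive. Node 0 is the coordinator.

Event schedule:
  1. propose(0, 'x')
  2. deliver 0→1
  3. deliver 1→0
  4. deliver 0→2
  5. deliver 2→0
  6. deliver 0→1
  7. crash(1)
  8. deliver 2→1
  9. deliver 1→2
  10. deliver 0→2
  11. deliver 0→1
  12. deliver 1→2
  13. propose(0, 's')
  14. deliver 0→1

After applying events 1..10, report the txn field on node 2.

1

e1 propose(0,'x'): 0[coor,t=1,-]
e2 deliver 0→1: 1[part,t=1,-]
e3 deliver 1→0: ·
e4 deliver 0→2: 2[part,t=1,-]
e5 deliver 2→0: 0[coor,t=1,x]
e6 deliver 0→1: 1[part,t=1,x]
e7 crash(1): 1[✗part,t=1,x]
e8 deliver 2→1: ·
e9 deliver 1→2: ·
e10 deliver 0→2: 2[part,t=1,x]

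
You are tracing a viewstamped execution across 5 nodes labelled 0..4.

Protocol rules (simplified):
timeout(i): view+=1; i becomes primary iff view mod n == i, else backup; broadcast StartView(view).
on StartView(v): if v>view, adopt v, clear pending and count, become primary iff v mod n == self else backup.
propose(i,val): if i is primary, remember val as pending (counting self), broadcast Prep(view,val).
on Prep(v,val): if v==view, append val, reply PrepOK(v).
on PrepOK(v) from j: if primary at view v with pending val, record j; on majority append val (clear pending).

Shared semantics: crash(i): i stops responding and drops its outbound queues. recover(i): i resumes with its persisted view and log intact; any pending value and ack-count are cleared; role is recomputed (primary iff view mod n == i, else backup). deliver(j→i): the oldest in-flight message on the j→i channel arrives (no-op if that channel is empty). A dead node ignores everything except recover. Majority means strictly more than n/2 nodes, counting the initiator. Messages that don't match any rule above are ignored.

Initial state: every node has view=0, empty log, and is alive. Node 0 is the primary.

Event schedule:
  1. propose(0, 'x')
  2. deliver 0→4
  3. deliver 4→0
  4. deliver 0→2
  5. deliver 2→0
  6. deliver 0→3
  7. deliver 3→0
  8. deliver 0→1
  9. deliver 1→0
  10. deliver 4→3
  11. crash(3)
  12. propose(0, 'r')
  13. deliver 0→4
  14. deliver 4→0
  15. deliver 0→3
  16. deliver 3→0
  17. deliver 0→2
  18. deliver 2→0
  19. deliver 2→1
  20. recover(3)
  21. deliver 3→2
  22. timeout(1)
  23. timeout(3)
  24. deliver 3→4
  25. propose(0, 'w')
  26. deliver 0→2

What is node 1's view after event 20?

0

step 1 propose(0,'x'): —
step 2 deliver 0→4: 4={back,v=0,log=x}
step 3 deliver 4→0: —
step 4 deliver 0→2: 2={back,v=0,log=x}
step 5 deliver 2→0: 0={prim,v=0,log=x}
step 6 deliver 0→3: 3={back,v=0,log=x}
step 7 deliver 3→0: —
step 8 deliver 0→1: 1={back,v=0,log=x}
step 9 deliver 1→0: —
step 10 deliver 4→3: —
step 11 crash(3): 3={✗back,v=0,log=x}
step 12 propose(0,'r'): —
step 13 deliver 0→4: 4={back,v=0,log=x,r}
step 14 deliver 4→0: —
step 15 deliver 0→3: —
step 16 deliver 3→0: —
step 17 deliver 0→2: 2={back,v=0,log=x,r}
step 18 deliver 2→0: 0={prim,v=0,log=x,r}
step 19 deliver 2→1: —
step 20 recover(3): 3={back,v=0,log=x}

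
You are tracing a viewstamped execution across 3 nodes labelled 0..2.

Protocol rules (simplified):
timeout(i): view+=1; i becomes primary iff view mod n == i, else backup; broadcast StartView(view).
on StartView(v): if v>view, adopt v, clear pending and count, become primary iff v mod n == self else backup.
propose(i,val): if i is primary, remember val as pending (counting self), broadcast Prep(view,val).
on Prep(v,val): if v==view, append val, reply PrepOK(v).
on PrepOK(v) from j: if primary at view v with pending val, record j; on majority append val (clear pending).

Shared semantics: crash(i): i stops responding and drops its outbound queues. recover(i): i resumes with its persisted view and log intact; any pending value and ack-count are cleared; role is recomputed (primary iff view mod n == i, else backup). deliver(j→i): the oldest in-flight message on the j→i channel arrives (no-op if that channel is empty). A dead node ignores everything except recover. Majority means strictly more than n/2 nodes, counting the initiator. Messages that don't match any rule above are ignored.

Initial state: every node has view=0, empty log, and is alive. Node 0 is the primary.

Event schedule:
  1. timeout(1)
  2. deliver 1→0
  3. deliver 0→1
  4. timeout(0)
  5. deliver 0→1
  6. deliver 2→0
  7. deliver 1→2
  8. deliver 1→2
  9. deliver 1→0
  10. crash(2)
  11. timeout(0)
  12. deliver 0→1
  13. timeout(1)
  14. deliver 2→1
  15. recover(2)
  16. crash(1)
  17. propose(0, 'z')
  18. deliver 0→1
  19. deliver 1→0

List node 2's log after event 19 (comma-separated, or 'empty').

empty

step 1 timeout(1): 1={prim,v=1,log=-}
step 2 deliver 1→0: 0={back,v=1,log=-}
step 3 deliver 0→1: —
step 4 timeout(0): 0={back,v=2,log=-}
step 5 deliver 0→1: 1={back,v=2,log=-}
step 6 deliver 2→0: —
step 7 deliver 1→2: 2={back,v=1,log=-}
step 8 deliver 1→2: —
step 9 deliver 1→0: —
step 10 crash(2): 2={✗back,v=1,log=-}
step 11 timeout(0): 0={prim,v=3,log=-}
step 12 deliver 0→1: 1={back,v=3,log=-}
step 13 timeout(1): 1={prim,v=4,log=-}
step 14 deliver 2→1: —
step 15 recover(2): 2={back,v=1,log=-}
step 16 crash(1): 1={✗prim,v=4,log=-}
step 17 propose(0,'z'): —
step 18 deliver 0→1: —
step 19 deliver 1→0: —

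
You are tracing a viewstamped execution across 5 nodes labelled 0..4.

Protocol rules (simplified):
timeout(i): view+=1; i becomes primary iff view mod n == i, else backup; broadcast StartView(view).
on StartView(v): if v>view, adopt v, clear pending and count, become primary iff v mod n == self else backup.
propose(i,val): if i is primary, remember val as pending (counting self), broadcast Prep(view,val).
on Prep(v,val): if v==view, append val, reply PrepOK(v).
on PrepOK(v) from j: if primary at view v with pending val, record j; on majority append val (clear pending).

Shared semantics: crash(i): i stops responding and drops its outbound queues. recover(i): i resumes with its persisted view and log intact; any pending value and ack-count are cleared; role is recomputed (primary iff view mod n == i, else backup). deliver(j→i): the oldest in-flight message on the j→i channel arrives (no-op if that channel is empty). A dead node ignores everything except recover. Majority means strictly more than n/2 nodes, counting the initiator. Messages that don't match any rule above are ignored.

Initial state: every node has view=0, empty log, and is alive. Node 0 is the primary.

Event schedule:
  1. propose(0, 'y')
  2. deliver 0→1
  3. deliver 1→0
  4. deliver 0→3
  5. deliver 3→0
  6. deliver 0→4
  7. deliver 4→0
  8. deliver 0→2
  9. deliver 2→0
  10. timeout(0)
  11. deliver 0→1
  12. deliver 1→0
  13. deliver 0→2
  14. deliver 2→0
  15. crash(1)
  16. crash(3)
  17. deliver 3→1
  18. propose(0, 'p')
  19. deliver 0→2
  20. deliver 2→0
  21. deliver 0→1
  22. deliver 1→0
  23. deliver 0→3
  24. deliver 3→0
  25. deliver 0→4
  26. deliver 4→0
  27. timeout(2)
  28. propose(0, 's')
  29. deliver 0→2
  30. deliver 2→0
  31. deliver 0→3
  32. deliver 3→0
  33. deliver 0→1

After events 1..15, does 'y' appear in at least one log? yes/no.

yes

[1] propose(0,'y') → ∅
[2] deliver 0→1 → N1(back v0 [y])
[3] deliver 1→0 → ∅
[4] deliver 0→3 → N3(back v0 [y])
[5] deliver 3→0 → N0(prim v0 [y])
[6] deliver 0→4 → N4(back v0 [y])
[7] deliver 4→0 → ∅
[8] deliver 0→2 → N2(back v0 [y])
[9] deliver 2→0 → ∅
[10] timeout(0) → N0(back v1 [y])
[11] deliver 0→1 → N1(prim v1 [y])
[12] deliver 1→0 → ∅
[13] deliver 0→2 → N2(back v1 [y])
[14] deliver 2→0 → ∅
[15] crash(1) → N1(✗prim v1 [y])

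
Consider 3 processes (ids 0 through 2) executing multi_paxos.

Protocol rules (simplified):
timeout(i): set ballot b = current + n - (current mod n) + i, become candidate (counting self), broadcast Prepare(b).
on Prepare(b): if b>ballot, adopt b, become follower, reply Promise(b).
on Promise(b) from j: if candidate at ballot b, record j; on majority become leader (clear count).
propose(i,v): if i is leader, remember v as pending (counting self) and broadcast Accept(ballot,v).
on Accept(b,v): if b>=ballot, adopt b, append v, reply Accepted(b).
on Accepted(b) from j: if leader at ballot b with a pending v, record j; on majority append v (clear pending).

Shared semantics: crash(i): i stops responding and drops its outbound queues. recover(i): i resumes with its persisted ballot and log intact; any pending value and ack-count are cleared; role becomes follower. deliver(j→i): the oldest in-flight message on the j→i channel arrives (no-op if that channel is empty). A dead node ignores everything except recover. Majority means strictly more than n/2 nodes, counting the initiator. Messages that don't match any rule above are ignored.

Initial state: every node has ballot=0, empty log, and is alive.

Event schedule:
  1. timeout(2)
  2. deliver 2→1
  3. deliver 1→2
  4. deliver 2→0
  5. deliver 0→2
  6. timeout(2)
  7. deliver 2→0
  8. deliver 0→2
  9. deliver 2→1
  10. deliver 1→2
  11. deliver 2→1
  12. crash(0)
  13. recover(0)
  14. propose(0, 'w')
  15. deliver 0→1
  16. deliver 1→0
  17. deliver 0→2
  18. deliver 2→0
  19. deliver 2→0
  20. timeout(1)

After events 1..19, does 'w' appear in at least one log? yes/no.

no

1. timeout(2):  <2:cand b5 ->
2. deliver 2→1:  <1:foll b5 ->
3. deliver 1→2:  <2:lead b5 ->
4. deliver 2→0:  <0:foll b5 ->
5. deliver 0→2:  nop
6. timeout(2):  <2:cand b8 ->
7. deliver 2→0:  <0:foll b8 ->
8. deliver 0→2:  <2:lead b8 ->
9. deliver 2→1:  <1:foll b8 ->
10. deliver 1→2:  nop
11. deliver 2→1:  nop
12. crash(0):  <0:✗foll b8 ->
13. recover(0):  <0:foll b8 ->
14. propose(0,'w'):  nop
15. deliver 0→1:  nop
16. deliver 1→0:  nop
17. deliver 0→2:  nop
18. deliver 2→0:  nop
19. deliver 2→0:  nop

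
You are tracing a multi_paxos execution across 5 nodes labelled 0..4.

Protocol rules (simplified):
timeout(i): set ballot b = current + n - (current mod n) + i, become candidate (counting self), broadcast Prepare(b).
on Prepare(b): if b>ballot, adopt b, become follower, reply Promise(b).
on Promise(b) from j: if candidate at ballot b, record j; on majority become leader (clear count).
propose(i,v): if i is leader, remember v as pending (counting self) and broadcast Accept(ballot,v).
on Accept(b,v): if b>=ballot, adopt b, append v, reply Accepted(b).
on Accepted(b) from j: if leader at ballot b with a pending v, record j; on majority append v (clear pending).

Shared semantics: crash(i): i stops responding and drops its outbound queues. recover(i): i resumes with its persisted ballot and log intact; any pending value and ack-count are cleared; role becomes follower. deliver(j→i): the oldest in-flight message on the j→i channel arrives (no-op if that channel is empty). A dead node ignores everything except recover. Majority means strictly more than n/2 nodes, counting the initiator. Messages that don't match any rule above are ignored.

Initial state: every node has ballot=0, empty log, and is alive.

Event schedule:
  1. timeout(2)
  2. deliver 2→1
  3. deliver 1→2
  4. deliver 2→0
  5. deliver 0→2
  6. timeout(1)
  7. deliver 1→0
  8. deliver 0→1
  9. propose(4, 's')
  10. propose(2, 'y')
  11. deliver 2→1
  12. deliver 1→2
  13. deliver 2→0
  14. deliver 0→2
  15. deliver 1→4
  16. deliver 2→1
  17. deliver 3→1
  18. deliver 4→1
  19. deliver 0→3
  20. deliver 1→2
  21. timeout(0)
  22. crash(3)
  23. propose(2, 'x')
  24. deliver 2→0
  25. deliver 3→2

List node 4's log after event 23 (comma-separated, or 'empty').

step 1 timeout(2): 2={cand,b=7,log=-}
step 2 deliver 2→1: 1={foll,b=7,log=-}
step 3 deliver 1→2: —
step 4 deliver 2→0: 0={foll,b=7,log=-}
step 5 deliver 0→2: 2={lead,b=7,log=-}
step 6 timeout(1): 1={cand,b=11,log=-}
step 7 deliver 1→0: 0={foll,b=11,log=-}
step 8 deliver 0→1: —
step 9 propose(4,'s'): —
step 10 propose(2,'y'): —
step 11 deliver 2→1: —
step 12 deliver 1→2: 2={foll,b=11,log=-}
step 13 deliver 2→0: —
step 14 deliver 0→2: —
step 15 deliver 1→4: 4={foll,b=11,log=-}
step 16 deliver 2→1: 1={lead,b=11,log=-}
step 17 deliver 3→1: —
step 18 deliver 4→1: —
step 19 deliver 0→3: —
step 20 deliver 1→2: —
step 21 timeout(0): 0={cand,b=15,log=-}
step 22 crash(3): 3={✗foll,b=0,log=-}
step 23 propose(2,'x'): —

empty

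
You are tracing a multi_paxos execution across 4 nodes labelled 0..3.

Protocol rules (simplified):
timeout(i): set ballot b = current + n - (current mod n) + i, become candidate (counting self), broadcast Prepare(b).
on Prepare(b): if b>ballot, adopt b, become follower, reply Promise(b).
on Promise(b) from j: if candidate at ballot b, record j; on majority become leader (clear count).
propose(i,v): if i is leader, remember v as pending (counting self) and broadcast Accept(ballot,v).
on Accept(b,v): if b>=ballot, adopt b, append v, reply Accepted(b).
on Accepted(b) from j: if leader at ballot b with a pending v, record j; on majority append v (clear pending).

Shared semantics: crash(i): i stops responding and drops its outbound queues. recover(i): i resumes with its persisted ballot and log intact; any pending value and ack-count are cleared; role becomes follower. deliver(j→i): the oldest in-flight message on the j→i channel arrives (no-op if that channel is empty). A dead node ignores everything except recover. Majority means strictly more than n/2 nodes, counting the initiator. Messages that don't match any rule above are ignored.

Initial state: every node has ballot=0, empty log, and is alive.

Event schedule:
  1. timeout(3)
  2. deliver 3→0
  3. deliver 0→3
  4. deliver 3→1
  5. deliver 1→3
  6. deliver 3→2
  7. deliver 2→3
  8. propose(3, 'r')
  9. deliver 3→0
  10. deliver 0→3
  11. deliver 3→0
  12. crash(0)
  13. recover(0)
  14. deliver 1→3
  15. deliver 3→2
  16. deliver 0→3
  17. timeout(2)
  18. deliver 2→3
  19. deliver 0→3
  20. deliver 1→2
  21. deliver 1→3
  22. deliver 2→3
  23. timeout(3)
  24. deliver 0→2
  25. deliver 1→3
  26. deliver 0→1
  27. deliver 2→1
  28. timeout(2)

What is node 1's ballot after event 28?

[1] timeout(3) → N3(cand b7 [-])
[2] deliver 3→0 → N0(foll b7 [-])
[3] deliver 0→3 → ∅
[4] deliver 3→1 → N1(foll b7 [-])
[5] deliver 1→3 → N3(lead b7 [-])
[6] deliver 3→2 → N2(foll b7 [-])
[7] deliver 2→3 → ∅
[8] propose(3,'r') → ∅
[9] deliver 3→0 → N0(foll b7 [r])
[10] deliver 0→3 → ∅
[11] deliver 3→0 → ∅
[12] crash(0) → N0(✗foll b7 [r])
[13] recover(0) → N0(foll b7 [r])
[14] deliver 1→3 → ∅
[15] deliver 3→2 → N2(foll b7 [r])
[16] deliver 0→3 → ∅
[17] timeout(2) → N2(cand b10 [r])
[18] deliver 2→3 → N3(lead b7 [r])
[19] deliver 0→3 → ∅
[20] deliver 1→2 → ∅
[21] deliver 1→3 → ∅
[22] deliver 2→3 → N3(foll b10 [r])
[23] timeout(3) → N3(cand b15 [r])
[24] deliver 0→2 → ∅
[25] deliver 1→3 → ∅
[26] deliver 0→1 → ∅
[27] deliver 2→1 → N1(foll b10 [-])
[28] timeout(2) → N2(cand b14 [r])

10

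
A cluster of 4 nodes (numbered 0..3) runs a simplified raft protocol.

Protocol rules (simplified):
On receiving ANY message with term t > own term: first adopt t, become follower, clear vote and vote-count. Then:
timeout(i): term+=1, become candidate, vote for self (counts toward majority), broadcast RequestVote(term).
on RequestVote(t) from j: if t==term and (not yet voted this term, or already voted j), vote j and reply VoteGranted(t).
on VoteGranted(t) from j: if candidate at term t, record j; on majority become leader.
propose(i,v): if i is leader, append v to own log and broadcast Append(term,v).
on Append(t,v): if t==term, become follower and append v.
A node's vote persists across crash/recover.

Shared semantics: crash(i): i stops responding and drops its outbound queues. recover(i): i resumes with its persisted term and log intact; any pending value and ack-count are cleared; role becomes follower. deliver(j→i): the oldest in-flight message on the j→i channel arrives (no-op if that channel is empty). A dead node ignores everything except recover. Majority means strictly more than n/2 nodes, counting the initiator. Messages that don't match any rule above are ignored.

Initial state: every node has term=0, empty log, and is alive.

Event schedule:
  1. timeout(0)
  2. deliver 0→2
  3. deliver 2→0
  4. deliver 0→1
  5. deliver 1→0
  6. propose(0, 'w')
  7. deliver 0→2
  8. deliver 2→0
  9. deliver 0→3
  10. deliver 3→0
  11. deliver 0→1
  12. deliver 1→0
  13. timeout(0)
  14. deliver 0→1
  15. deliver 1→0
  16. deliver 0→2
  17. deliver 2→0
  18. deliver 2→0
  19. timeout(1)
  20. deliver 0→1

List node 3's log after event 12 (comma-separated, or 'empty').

after 1 — timeout(0): n0:cand/t1/[-]
after 2 — deliver 0→2: n2:foll/t1/[-]
after 3 — deliver 2→0: ·
after 4 — deliver 0→1: n1:foll/t1/[-]
after 5 — deliver 1→0: n0:lead/t1/[-]
after 6 — propose(0,'w'): n0:lead/t1/[w]
after 7 — deliver 0→2: n2:foll/t1/[w]
after 8 — deliver 2→0: ·
after 9 — deliver 0→3: n3:foll/t1/[-]
after 10 — deliver 3→0: ·
after 11 — deliver 0→1: n1:foll/t1/[w]
after 12 — deliver 1→0: ·

empty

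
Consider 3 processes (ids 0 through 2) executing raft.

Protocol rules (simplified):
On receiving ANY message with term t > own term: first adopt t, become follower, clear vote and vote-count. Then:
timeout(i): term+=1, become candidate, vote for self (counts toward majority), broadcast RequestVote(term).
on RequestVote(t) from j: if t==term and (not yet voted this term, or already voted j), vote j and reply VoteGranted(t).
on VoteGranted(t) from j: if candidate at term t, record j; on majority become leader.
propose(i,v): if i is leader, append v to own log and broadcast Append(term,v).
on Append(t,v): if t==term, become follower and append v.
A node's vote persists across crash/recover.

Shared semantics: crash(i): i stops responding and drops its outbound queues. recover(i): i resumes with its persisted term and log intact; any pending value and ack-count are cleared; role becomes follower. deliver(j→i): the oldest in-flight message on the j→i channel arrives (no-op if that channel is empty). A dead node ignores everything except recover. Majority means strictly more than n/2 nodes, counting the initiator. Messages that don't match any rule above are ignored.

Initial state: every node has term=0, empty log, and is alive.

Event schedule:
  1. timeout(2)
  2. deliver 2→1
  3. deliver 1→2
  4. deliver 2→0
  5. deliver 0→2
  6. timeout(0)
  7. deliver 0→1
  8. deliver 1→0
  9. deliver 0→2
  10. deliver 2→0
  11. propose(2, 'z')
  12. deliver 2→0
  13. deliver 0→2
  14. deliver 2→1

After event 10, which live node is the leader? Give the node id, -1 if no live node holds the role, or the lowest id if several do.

[1] timeout(2) → N2(cand t1 [-])
[2] deliver 2→1 → N1(foll t1 [-])
[3] deliver 1→2 → N2(lead t1 [-])
[4] deliver 2→0 → N0(foll t1 [-])
[5] deliver 0→2 → ∅
[6] timeout(0) → N0(cand t2 [-])
[7] deliver 0→1 → N1(foll t2 [-])
[8] deliver 1→0 → N0(lead t2 [-])
[9] deliver 0→2 → N2(foll t2 [-])
[10] deliver 2→0 → ∅

0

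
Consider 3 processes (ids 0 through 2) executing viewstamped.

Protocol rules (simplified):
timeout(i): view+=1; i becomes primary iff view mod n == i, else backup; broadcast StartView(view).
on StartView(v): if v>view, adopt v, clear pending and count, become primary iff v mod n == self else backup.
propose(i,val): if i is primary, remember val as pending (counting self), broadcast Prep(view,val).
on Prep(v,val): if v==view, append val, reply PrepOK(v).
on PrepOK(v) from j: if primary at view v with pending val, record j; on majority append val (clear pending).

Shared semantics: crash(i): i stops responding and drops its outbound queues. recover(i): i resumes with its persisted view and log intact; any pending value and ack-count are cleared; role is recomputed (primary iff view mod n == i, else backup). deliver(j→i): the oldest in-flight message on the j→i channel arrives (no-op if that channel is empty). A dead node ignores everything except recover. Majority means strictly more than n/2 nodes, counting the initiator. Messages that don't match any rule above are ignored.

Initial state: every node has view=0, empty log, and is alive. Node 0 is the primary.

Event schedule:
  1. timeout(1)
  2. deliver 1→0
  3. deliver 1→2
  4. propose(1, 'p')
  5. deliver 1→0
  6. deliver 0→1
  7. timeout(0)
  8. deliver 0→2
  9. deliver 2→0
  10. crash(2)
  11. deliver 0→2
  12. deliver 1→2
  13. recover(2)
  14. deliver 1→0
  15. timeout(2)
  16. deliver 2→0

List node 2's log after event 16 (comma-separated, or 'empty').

empty

e1 timeout(1): 1[prim,v=1,-]
e2 deliver 1→0: 0[back,v=1,-]
e3 deliver 1→2: 2[back,v=1,-]
e4 propose(1,'p'): ·
e5 deliver 1→0: 0[back,v=1,p]
e6 deliver 0→1: 1[prim,v=1,p]
e7 timeout(0): 0[back,v=2,p]
e8 deliver 0→2: 2[prim,v=2,-]
e9 deliver 2→0: ·
e10 crash(2): 2[✗prim,v=2,-]
e11 deliver 0→2: ·
e12 deliver 1→2: ·
e13 recover(2): 2[prim,v=2,-]
e14 deliver 1→0: ·
e15 timeout(2): 2[back,v=3,-]
e16 deliver 2→0: 0[prim,v=3,p]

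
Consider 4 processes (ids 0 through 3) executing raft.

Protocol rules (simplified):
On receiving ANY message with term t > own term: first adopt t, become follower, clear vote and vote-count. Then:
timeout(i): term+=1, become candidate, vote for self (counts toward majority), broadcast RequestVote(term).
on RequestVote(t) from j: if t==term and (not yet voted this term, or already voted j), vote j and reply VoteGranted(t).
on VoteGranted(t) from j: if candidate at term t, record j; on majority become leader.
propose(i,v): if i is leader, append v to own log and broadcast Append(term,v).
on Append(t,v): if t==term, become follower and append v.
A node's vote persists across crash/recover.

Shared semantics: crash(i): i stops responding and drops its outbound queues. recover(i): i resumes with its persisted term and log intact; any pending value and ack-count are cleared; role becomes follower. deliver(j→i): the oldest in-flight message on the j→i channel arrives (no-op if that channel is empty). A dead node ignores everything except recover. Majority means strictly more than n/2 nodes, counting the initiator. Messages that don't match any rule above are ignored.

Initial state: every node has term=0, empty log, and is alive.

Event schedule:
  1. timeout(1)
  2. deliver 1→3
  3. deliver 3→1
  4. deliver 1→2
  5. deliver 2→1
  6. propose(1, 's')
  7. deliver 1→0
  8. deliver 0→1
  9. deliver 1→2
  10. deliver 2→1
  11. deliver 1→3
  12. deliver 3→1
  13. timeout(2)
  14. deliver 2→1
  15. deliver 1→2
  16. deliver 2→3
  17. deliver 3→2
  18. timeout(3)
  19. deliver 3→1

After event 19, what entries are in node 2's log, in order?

step 1 timeout(1): 1={cand,t=1,log=-}
step 2 deliver 1→3: 3={foll,t=1,log=-}
step 3 deliver 3→1: —
step 4 deliver 1→2: 2={foll,t=1,log=-}
step 5 deliver 2→1: 1={lead,t=1,log=-}
step 6 propose(1,'s'): 1={lead,t=1,log=s}
step 7 deliver 1→0: 0={foll,t=1,log=-}
step 8 deliver 0→1: —
step 9 deliver 1→2: 2={foll,t=1,log=s}
step 10 deliver 2→1: —
step 11 deliver 1→3: 3={foll,t=1,log=s}
step 12 deliver 3→1: —
step 13 timeout(2): 2={cand,t=2,log=s}
step 14 deliver 2→1: 1={foll,t=2,log=s}
step 15 deliver 1→2: —
step 16 deliver 2→3: 3={foll,t=2,log=s}
step 17 deliver 3→2: 2={lead,t=2,log=s}
step 18 timeout(3): 3={cand,t=3,log=s}
step 19 deliver 3→1: 1={foll,t=3,log=s}

s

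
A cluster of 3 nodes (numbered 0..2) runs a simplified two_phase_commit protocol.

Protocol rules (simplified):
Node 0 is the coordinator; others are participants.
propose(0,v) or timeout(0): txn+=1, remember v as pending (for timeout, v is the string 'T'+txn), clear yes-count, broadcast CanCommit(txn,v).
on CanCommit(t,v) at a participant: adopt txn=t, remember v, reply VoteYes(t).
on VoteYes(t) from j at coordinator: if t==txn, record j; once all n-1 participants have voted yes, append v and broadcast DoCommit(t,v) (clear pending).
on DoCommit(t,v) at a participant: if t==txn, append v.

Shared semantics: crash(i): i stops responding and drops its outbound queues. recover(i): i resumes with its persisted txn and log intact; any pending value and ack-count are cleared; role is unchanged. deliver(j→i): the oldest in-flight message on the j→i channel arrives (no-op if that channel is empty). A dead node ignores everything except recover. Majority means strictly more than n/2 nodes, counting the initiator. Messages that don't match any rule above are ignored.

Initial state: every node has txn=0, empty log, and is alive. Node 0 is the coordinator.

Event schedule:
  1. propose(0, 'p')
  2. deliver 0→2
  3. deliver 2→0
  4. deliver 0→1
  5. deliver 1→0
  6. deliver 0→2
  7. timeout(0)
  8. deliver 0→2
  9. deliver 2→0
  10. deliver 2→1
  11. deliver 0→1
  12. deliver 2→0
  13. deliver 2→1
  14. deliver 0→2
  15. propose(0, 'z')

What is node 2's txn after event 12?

2

after 1 — propose(0,'p'): n0:coor/t1/[-]
after 2 — deliver 0→2: n2:part/t1/[-]
after 3 — deliver 2→0: ·
after 4 — deliver 0→1: n1:part/t1/[-]
after 5 — deliver 1→0: n0:coor/t1/[p]
after 6 — deliver 0→2: n2:part/t1/[p]
after 7 — timeout(0): n0:coor/t2/[p]
after 8 — deliver 0→2: n2:part/t2/[p]
after 9 — deliver 2→0: ·
after 10 — deliver 2→1: ·
after 11 — deliver 0→1: n1:part/t1/[p]
after 12 — deliver 2→0: ·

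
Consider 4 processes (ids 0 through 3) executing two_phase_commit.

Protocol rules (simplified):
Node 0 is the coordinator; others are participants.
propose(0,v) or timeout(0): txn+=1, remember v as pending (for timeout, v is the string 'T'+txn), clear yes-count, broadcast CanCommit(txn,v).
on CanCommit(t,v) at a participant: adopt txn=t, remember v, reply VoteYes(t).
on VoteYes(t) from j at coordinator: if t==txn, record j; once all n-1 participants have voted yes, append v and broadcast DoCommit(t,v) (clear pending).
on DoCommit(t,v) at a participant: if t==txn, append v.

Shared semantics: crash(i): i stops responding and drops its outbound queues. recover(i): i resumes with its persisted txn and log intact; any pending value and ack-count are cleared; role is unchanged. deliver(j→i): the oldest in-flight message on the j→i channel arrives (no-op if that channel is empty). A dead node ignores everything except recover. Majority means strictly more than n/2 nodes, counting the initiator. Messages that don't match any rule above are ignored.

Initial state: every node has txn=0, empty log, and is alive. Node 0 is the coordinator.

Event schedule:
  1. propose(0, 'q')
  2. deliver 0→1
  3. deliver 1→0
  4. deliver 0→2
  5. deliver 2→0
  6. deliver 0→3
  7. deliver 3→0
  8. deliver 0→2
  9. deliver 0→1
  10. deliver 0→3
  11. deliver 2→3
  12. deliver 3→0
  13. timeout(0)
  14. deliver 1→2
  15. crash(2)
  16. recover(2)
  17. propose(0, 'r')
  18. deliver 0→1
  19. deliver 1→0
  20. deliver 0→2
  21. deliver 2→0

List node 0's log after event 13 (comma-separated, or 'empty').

q

1. propose(0,'q'):  <0:coor t1 ->
2. deliver 0→1:  <1:part t1 ->
3. deliver 1→0:  nop
4. deliver 0→2:  <2:part t1 ->
5. deliver 2→0:  nop
6. deliver 0→3:  <3:part t1 ->
7. deliver 3→0:  <0:coor t1 q>
8. deliver 0→2:  <2:part t1 q>
9. deliver 0→1:  <1:part t1 q>
10. deliver 0→3:  <3:part t1 q>
11. deliver 2→3:  nop
12. deliver 3→0:  nop
13. timeout(0):  <0:coor t2 q>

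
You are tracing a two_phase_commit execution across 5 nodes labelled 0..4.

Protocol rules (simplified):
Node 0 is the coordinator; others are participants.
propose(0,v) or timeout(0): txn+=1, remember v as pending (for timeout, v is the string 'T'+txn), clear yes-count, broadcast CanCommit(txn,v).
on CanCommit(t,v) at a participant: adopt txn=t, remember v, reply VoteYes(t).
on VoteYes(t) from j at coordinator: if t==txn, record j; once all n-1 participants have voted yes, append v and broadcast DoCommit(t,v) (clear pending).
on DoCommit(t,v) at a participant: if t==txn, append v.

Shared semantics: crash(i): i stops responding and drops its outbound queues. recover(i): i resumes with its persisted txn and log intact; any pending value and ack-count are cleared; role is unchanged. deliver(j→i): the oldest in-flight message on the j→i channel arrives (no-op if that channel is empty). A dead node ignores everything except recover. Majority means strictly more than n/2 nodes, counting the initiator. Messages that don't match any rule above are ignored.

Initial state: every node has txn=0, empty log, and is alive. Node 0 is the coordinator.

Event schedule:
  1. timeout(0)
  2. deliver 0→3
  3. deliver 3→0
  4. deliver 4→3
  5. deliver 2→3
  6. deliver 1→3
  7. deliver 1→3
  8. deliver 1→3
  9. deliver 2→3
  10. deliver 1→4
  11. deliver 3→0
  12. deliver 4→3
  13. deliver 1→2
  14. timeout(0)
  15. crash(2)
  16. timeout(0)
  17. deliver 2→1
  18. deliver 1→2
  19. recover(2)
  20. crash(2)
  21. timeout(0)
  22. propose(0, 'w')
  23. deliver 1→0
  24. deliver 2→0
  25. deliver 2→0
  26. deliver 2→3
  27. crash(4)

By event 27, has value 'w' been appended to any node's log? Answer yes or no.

1. timeout(0):  <0:coor t1 ->
2. deliver 0→3:  <3:part t1 ->
3. deliver 3→0:  nop
4. deliver 4→3:  nop
5. deliver 2→3:  nop
6. deliver 1→3:  nop
7. deliver 1→3:  nop
8. deliver 1→3:  nop
9. deliver 2→3:  nop
10. deliver 1→4:  nop
11. deliver 3→0:  nop
12. deliver 4→3:  nop
13. deliver 1→2:  nop
14. timeout(0):  <0:coor t2 ->
15. crash(2):  <2:✗part t0 ->
16. timeout(0):  <0:coor t3 ->
17. deliver 2→1:  nop
18. deliver 1→2:  nop
19. recover(2):  <2:part t0 ->
20. crash(2):  <2:✗part t0 ->
21. timeout(0):  <0:coor t4 ->
22. propose(0,'w'):  <0:coor t5 ->
23. deliver 1→0:  nop
24. deliver 2→0:  nop
25. deliver 2→0:  nop
26. deliver 2→3:  nop
27. crash(4):  <4:✗part t0 ->

no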